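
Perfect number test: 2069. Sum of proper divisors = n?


Proper divisors of 2069: 1
Sum = 1 = 1

No, 2069 is not perfect (1 ≠ 2069)


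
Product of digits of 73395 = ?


7 × 3 × 3 × 9 × 5 = 2835


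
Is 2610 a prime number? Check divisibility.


2610 / 2 = 1305 (exact division)
2610 is NOT prime.

No, 2610 is not prime


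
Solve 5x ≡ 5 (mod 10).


GCD(5, 10) = 5 divides 5
Divide: 1x ≡ 1 (mod 2)
x ≡ 1 (mod 2)


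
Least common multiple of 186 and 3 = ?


GCD(186, 3) = 3
LCM = 186*3/3 = 558/3 = 186

LCM = 186


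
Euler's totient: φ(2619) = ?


2619 = 3^3 × 97
Prime factors: 3, 97
φ(2619) = 2619 × (1-1/3) × (1-1/97)
= 2619 × 2/3 × 96/97 = 1728

φ(2619) = 1728


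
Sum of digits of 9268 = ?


9 + 2 + 6 + 8 = 25


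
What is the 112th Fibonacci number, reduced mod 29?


F(k) mod 29 for k=1..112:
1, 1, 2, 3, 5, 8, 13, 21, 5, 26, 2, 28, 1, 0, 1, 1, 2, 3, 5, 8, 13, 21, 5, 26, 2, 28, 1, 0, 1, 1, 2, 3, 5, 8, 13, 21, 5, 26, 2, 28, 1, 0, 1, 1, 2, 3, 5, 8, 13, 21, 5, 26, 2, 28, 1, 0, 1, 1, 2, 3, 5, 8, 13, 21, 5, 26, 2, 28, 1, 0, 1, 1, 2, 3, 5, 8, 13, 21, 5, 26, 2, 28, 1, 0, 1, 1, 2, 3, 5, 8, 13, 21, 5, 26, 2, 28, 1, 0, 1, 1, 2, 3, 5, 8, 13, 21, 5, 26, 2, 28, 1, 0
F(112) mod 29 = 0


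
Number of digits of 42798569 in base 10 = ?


42798569 has 8 digits in base 10
floor(log10(42798569)) + 1 = floor(7.6314) + 1 = 8

8 digits (base 10)


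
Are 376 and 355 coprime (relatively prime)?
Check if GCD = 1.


Euclidean algorithm:
376 = 1 * 355 + 21
355 = 16 * 21 + 19
21 = 1 * 19 + 2
19 = 9 * 2 + 1
2 = 2 * 1 + 0
GCD(376, 355) = 1

Yes, coprime (GCD = 1)


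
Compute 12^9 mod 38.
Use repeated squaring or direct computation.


12^1 mod 38 = 12
12^2 mod 38 = 30
12^3 mod 38 = 18
12^4 mod 38 = 26
12^5 mod 38 = 8
12^6 mod 38 = 20
12^7 mod 38 = 12
12^8 mod 38 = 30
12^9 mod 38 = 18


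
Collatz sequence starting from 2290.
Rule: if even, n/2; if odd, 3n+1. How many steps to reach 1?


2290 → 1145 → 3436 → 1718 → 859 → 2578 → 1289 → 3868 → 1934 → 967 → 2902 → 1451 → 4354 → 2177 → 6532 → 3266 → 1633 → 4900 → 2450 → 1225 → 3676 → 1838 → 919 → 2758 → 1379 → 4138 → 2069 → 6208 → 3104 → 1552 → 776 → 388 → 194 → 97 → 292 → 146 → 73 → 220 → 110 → 55 → 166 → 83 → 250 → 125 → 376 → 188 → 94 → 47 → 142 → 71 → 214 → 107 → 322 → 161 → 484 → 242 → 121 → 364 → 182 → 91 → 274 → 137 → 412 → 206 → 103 → 310 → 155 → 466 → 233 → 700 → 350 → 175 → 526 → 263 → 790 → 395 → 1186 → 593 → 1780 → 890 → 445 → 1336 → 668 → 334 → 167 → 502 → 251 → 754 → 377 → 1132 → 566 → 283 → 850 → 425 → 1276 → 638 → 319 → 958 → 479 → 1438 → 719 → 2158 → 1079 → 3238 → 1619 → 4858 → 2429 → 7288 → 3644 → 1822 → 911 → 2734 → 1367 → 4102 → 2051 → 6154 → 3077 → 9232 → 4616 → 2308 → 1154 → 577 → 1732 → 866 → 433 → 1300 → 650 → 325 → 976 → 488 → 244 → 122 → 61 → 184 → 92 → 46 → 23 → 70 → 35 → 106 → 53 → 160 → 80 → 40 → 20 → 10 → 5 → 16 → 8 → 4 → 2 → 1
Total steps = 151

151 steps


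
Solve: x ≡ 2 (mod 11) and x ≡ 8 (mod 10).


M = 11*10 = 110
M1 = M/11 = 10, M2 = M/10 = 11
M1^(-1) mod 11 = 10, M2^(-1) mod 10 = 1
x = 2*10*10 + 8*11*1 = 288
288 mod 110 = 68
Check: 68 mod 11 = 2 ✓, 68 mod 10 = 8 ✓

x ≡ 68 (mod 110)


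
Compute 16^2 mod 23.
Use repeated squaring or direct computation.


16^1 mod 23 = 16
16^2 mod 23 = 3


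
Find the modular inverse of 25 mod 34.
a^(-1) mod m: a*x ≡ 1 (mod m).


Use the extended Euclidean algorithm on (34, 25); each row r = 34*s + 25*t:
r=34, s=1, t=0
r=25, s=0, t=1
q=1: r=9, s=1, t=-1   [34*(1) + 25*(-1) = 9]
q=2: r=7, s=-2, t=3   [34*(-2) + 25*(3) = 7]
q=1: r=2, s=3, t=-4   [34*(3) + 25*(-4) = 2]
q=3: r=1, s=-11, t=15   [34*(-11) + 25*(15) = 1]
q=2: r=0, s=25, t=-34   [34*(25) + 25*(-34) = 0]
GCD = 1 with t = 15, so 25*(15) ≡ 1 (mod 34)
Inverse = 15 mod 34 = 15
Check: 25 * 15 = 375 ≡ 1 (mod 34)

25^(-1) ≡ 15 (mod 34)


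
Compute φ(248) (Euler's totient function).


248 = 2^3 × 31
Prime factors: 2, 31
φ(248) = 248 × (1-1/2) × (1-1/31)
= 248 × 1/2 × 30/31 = 120

φ(248) = 120


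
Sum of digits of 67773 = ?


6 + 7 + 7 + 7 + 3 = 30


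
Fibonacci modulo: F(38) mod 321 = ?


F(k) mod 321 for k=1..38:
1, 1, 2, 3, 5, 8, 13, 21, 34, 55, 89, 144, 233, 56, 289, 24, 313, 16, 8, 24, 32, 56, 88, 144, 232, 55, 287, 21, 308, 8, 316, 3, 319, 1, 320, 0, 320, 320
F(38) mod 321 = 320


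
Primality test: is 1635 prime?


1635 / 3 = 545 (exact division)
1635 is NOT prime.

No, 1635 is not prime


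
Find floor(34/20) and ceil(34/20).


34/20 = 1.7000
floor = 1
ceil = 2

floor = 1, ceil = 2


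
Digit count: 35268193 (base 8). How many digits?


35268193 in base 8 = 206423141
Number of digits = 9

9 digits (base 8)


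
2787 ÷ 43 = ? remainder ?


2787 = 43 * 64 + 35
Check: 2752 + 35 = 2787

q = 64, r = 35


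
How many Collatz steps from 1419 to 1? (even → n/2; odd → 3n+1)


1419 → 4258 → 2129 → 6388 → 3194 → 1597 → 4792 → 2396 → 1198 → 599 → 1798 → 899 → 2698 → 1349 → 4048 → 2024 → 1012 → 506 → 253 → 760 → 380 → 190 → 95 → 286 → 143 → 430 → 215 → 646 → 323 → 970 → 485 → 1456 → 728 → 364 → 182 → 91 → 274 → 137 → 412 → 206 → 103 → 310 → 155 → 466 → 233 → 700 → 350 → 175 → 526 → 263 → 790 → 395 → 1186 → 593 → 1780 → 890 → 445 → 1336 → 668 → 334 → 167 → 502 → 251 → 754 → 377 → 1132 → 566 → 283 → 850 → 425 → 1276 → 638 → 319 → 958 → 479 → 1438 → 719 → 2158 → 1079 → 3238 → 1619 → 4858 → 2429 → 7288 → 3644 → 1822 → 911 → 2734 → 1367 → 4102 → 2051 → 6154 → 3077 → 9232 → 4616 → 2308 → 1154 → 577 → 1732 → 866 → 433 → 1300 → 650 → 325 → 976 → 488 → 244 → 122 → 61 → 184 → 92 → 46 → 23 → 70 → 35 → 106 → 53 → 160 → 80 → 40 → 20 → 10 → 5 → 16 → 8 → 4 → 2 → 1
Total steps = 127

127 steps


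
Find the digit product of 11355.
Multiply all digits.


1 × 1 × 3 × 5 × 5 = 75


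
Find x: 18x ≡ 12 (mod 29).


GCD(18, 29) = 1, unique solution
a^(-1) mod 29 = 21
x = 21 * 12 mod 29 = 20

x ≡ 20 (mod 29)


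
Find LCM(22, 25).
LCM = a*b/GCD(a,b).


GCD(22, 25) = 1
LCM = 22*25/1 = 550/1 = 550

LCM = 550


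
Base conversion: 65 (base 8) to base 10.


65 (base 8) = 53 (decimal)
53 (decimal) = 53 (base 10)


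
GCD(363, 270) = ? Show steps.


363 = 1 * 270 + 93
270 = 2 * 93 + 84
93 = 1 * 84 + 9
84 = 9 * 9 + 3
9 = 3 * 3 + 0
GCD = 3


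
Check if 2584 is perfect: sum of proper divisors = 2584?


Proper divisors of 2584: 1, 2, 4, 8, 17, 19, 34, 38, 68, 76, 136, 152, 323, 646, 1292
Sum = 1 + 2 + 4 + 8 + 17 + 19 + 34 + 38 + 68 + 76 + 136 + 152 + 323 + 646 + 1292 = 2816

No, 2584 is not perfect (2816 ≠ 2584)


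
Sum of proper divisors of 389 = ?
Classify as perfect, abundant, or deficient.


Proper divisors: 1
Sum = 1 = 1
1 < 389 → deficient

s(389) = 1 (deficient)


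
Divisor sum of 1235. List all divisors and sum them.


Divisors of 1235: 1, 5, 13, 19, 65, 95, 247, 1235
Sum = 1 + 5 + 13 + 19 + 65 + 95 + 247 + 1235 = 1680

σ(1235) = 1680


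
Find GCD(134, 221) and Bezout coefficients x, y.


Tabular extended Euclidean (each row: r = 134*s + 221*t):
r=134, s=1, t=0
r=221, s=0, t=1
q=0: r=134, s=1, t=0   [134*(1) + 221*(0) = 134]
q=1: r=87, s=-1, t=1   [134*(-1) + 221*(1) = 87]
q=1: r=47, s=2, t=-1   [134*(2) + 221*(-1) = 47]
q=1: r=40, s=-3, t=2   [134*(-3) + 221*(2) = 40]
q=1: r=7, s=5, t=-3   [134*(5) + 221*(-3) = 7]
q=5: r=5, s=-28, t=17   [134*(-28) + 221*(17) = 5]
q=1: r=2, s=33, t=-20   [134*(33) + 221*(-20) = 2]
q=2: r=1, s=-94, t=57   [134*(-94) + 221*(57) = 1]
q=2: r=0, s=221, t=-134   [134*(221) + 221*(-134) = 0]
GCD = 1; from the row with r=1: x=-94, y=57
Check: 134*(-94) + 221*(57) = -12596 + 12597 = 1

GCD = 1, x = -94, y = 57


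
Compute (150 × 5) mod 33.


150 × 5 = 750
750 mod 33 = 24


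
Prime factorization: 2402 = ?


2402 / 2 = 1201
1201 / 1201 = 1
2402 = 2 × 1201


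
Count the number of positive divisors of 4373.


4373 = 4373^1
d(4373) = (1+1) = 2

2 divisors


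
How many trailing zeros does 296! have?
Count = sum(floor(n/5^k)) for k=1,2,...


floor(296/5) = 59
floor(296/25) = 11
floor(296/125) = 2
Total = 72

72 trailing zeros


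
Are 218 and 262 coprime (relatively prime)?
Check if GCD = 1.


Euclidean algorithm:
262 = 1 * 218 + 44
218 = 4 * 44 + 42
44 = 1 * 42 + 2
42 = 21 * 2 + 0
GCD(218, 262) = 2

No, not coprime (GCD = 2)


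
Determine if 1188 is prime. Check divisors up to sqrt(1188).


1188 / 2 = 594 (exact division)
1188 is NOT prime.

No, 1188 is not prime


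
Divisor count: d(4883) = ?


4883 = 19^1 × 257^1
d(4883) = (1+1) × (1+1) = 4

4 divisors


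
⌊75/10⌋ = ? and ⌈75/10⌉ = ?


75/10 = 7.5000
floor = 7
ceil = 8

floor = 7, ceil = 8


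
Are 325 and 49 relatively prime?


Euclidean algorithm:
325 = 6 * 49 + 31
49 = 1 * 31 + 18
31 = 1 * 18 + 13
18 = 1 * 13 + 5
13 = 2 * 5 + 3
5 = 1 * 3 + 2
3 = 1 * 2 + 1
2 = 2 * 1 + 0
GCD(325, 49) = 1

Yes, coprime (GCD = 1)


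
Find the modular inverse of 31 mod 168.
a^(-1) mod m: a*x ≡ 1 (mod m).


Use the extended Euclidean algorithm on (168, 31); each row r = 168*s + 31*t:
r=168, s=1, t=0
r=31, s=0, t=1
q=5: r=13, s=1, t=-5   [168*(1) + 31*(-5) = 13]
q=2: r=5, s=-2, t=11   [168*(-2) + 31*(11) = 5]
q=2: r=3, s=5, t=-27   [168*(5) + 31*(-27) = 3]
q=1: r=2, s=-7, t=38   [168*(-7) + 31*(38) = 2]
q=1: r=1, s=12, t=-65   [168*(12) + 31*(-65) = 1]
q=2: r=0, s=-31, t=168   [168*(-31) + 31*(168) = 0]
GCD = 1 with t = -65, so 31*(-65) ≡ 1 (mod 168)
Inverse = -65 mod 168 = 103
Check: 31 * 103 = 3193 ≡ 1 (mod 168)

31^(-1) ≡ 103 (mod 168)


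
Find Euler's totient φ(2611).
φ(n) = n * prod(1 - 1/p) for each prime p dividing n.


2611 = 7 × 373
Prime factors: 7, 373
φ(2611) = 2611 × (1-1/7) × (1-1/373)
= 2611 × 6/7 × 372/373 = 2232

φ(2611) = 2232


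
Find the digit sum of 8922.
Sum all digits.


8 + 9 + 2 + 2 = 21


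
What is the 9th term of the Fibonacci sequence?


Sequence: 1, 1, 2, 3, 5, 8, 13, 21, 34
F(9) = 34


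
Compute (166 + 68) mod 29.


166 + 68 = 234
234 mod 29 = 2


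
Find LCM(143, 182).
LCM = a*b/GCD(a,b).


GCD(143, 182) = 13
LCM = 143*182/13 = 26026/13 = 2002

LCM = 2002


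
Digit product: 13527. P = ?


1 × 3 × 5 × 2 × 7 = 210


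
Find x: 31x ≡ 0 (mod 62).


GCD(31, 62) = 31 divides 0
Divide: 1x ≡ 0 (mod 2)
x ≡ 0 (mod 2)


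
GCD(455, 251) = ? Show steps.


455 = 1 * 251 + 204
251 = 1 * 204 + 47
204 = 4 * 47 + 16
47 = 2 * 16 + 15
16 = 1 * 15 + 1
15 = 15 * 1 + 0
GCD = 1


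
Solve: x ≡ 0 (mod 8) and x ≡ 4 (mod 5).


M = 8*5 = 40
M1 = M/8 = 5, M2 = M/5 = 8
M1^(-1) mod 8 = 5, M2^(-1) mod 5 = 2
x = 0*5*5 + 4*8*2 = 64
64 mod 40 = 24
Check: 24 mod 8 = 0 ✓, 24 mod 5 = 4 ✓

x ≡ 24 (mod 40)


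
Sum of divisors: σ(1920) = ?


Divisors of 1920: 1, 2, 3, 4, 5, 6, 8, 10, 12, 15, 16, 20, 24, 30, 32, 40, 48, 60, 64, 80, 96, 120, 128, 160, 192, 240, 320, 384, 480, 640, 960, 1920
Sum = 1 + 2 + 3 + 4 + 5 + 6 + 8 + 10 + 12 + 15 + 16 + 20 + 24 + 30 + 32 + 40 + 48 + 60 + 64 + 80 + 96 + 120 + 128 + 160 + 192 + 240 + 320 + 384 + 480 + 640 + 960 + 1920 = 6120

σ(1920) = 6120


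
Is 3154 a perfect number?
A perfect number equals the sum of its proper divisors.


Proper divisors of 3154: 1, 2, 19, 38, 83, 166, 1577
Sum = 1 + 2 + 19 + 38 + 83 + 166 + 1577 = 1886

No, 3154 is not perfect (1886 ≠ 3154)


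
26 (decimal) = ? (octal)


26 (base 10) = 26 (decimal)
26 (decimal) = 32 (base 8)


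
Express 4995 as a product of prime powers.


4995 / 3 = 1665
1665 / 3 = 555
555 / 3 = 185
185 / 5 = 37
37 / 37 = 1
4995 = 3^3 × 5 × 37


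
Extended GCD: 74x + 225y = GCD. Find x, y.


Tabular extended Euclidean (each row: r = 74*s + 225*t):
r=74, s=1, t=0
r=225, s=0, t=1
q=0: r=74, s=1, t=0   [74*(1) + 225*(0) = 74]
q=3: r=3, s=-3, t=1   [74*(-3) + 225*(1) = 3]
q=24: r=2, s=73, t=-24   [74*(73) + 225*(-24) = 2]
q=1: r=1, s=-76, t=25   [74*(-76) + 225*(25) = 1]
q=2: r=0, s=225, t=-74   [74*(225) + 225*(-74) = 0]
GCD = 1; from the row with r=1: x=-76, y=25
Check: 74*(-76) + 225*(25) = -5624 + 5625 = 1

GCD = 1, x = -76, y = 25


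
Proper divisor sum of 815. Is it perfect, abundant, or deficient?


Proper divisors: 1, 5, 163
Sum = 1 + 5 + 163 = 169
169 < 815 → deficient

s(815) = 169 (deficient)


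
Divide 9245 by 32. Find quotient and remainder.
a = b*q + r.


9245 = 32 * 288 + 29
Check: 9216 + 29 = 9245

q = 288, r = 29


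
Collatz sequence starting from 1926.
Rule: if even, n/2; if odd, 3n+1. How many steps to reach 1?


1926 → 963 → 2890 → 1445 → 4336 → 2168 → 1084 → 542 → 271 → 814 → 407 → 1222 → 611 → 1834 → 917 → 2752 → 1376 → 688 → 344 → 172 → 86 → 43 → 130 → 65 → 196 → 98 → 49 → 148 → 74 → 37 → 112 → 56 → 28 → 14 → 7 → 22 → 11 → 34 → 17 → 52 → 26 → 13 → 40 → 20 → 10 → 5 → 16 → 8 → 4 → 2 → 1
Total steps = 50

50 steps


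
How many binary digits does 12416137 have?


12416137 in base 2 = 101111010111010010001001
Number of digits = 24

24 digits (base 2)


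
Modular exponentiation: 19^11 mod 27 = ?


19^1 mod 27 = 19
19^2 mod 27 = 10
19^3 mod 27 = 1
19^4 mod 27 = 19
19^5 mod 27 = 10
19^6 mod 27 = 1
19^7 mod 27 = 19
19^8 mod 27 = 10
19^9 mod 27 = 1
19^10 mod 27 = 19
19^11 mod 27 = 10


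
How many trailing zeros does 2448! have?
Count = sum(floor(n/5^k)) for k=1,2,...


floor(2448/5) = 489
floor(2448/25) = 97
floor(2448/125) = 19
floor(2448/625) = 3
Total = 608

608 trailing zeros


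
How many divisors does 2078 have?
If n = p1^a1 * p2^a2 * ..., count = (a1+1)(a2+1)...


2078 = 2^1 × 1039^1
d(2078) = (1+1) × (1+1) = 4

4 divisors


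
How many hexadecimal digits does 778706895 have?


778706895 in base 16 = 2E6A1FCF
Number of digits = 8

8 digits (base 16)


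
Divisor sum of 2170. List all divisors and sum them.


Divisors of 2170: 1, 2, 5, 7, 10, 14, 31, 35, 62, 70, 155, 217, 310, 434, 1085, 2170
Sum = 1 + 2 + 5 + 7 + 10 + 14 + 31 + 35 + 62 + 70 + 155 + 217 + 310 + 434 + 1085 + 2170 = 4608

σ(2170) = 4608


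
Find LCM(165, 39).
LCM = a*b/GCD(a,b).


GCD(165, 39) = 3
LCM = 165*39/3 = 6435/3 = 2145

LCM = 2145


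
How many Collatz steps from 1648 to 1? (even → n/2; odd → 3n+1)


1648 → 824 → 412 → 206 → 103 → 310 → 155 → 466 → 233 → 700 → 350 → 175 → 526 → 263 → 790 → 395 → 1186 → 593 → 1780 → 890 → 445 → 1336 → 668 → 334 → 167 → 502 → 251 → 754 → 377 → 1132 → 566 → 283 → 850 → 425 → 1276 → 638 → 319 → 958 → 479 → 1438 → 719 → 2158 → 1079 → 3238 → 1619 → 4858 → 2429 → 7288 → 3644 → 1822 → 911 → 2734 → 1367 → 4102 → 2051 → 6154 → 3077 → 9232 → 4616 → 2308 → 1154 → 577 → 1732 → 866 → 433 → 1300 → 650 → 325 → 976 → 488 → 244 → 122 → 61 → 184 → 92 → 46 → 23 → 70 → 35 → 106 → 53 → 160 → 80 → 40 → 20 → 10 → 5 → 16 → 8 → 4 → 2 → 1
Total steps = 91

91 steps


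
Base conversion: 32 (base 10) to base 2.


32 (base 10) = 32 (decimal)
32 (decimal) = 100000 (base 2)


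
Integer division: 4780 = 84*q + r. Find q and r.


4780 = 84 * 56 + 76
Check: 4704 + 76 = 4780

q = 56, r = 76


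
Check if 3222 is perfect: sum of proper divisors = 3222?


Proper divisors of 3222: 1, 2, 3, 6, 9, 18, 179, 358, 537, 1074, 1611
Sum = 1 + 2 + 3 + 6 + 9 + 18 + 179 + 358 + 537 + 1074 + 1611 = 3798

No, 3222 is not perfect (3798 ≠ 3222)


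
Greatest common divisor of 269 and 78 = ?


269 = 3 * 78 + 35
78 = 2 * 35 + 8
35 = 4 * 8 + 3
8 = 2 * 3 + 2
3 = 1 * 2 + 1
2 = 2 * 1 + 0
GCD = 1


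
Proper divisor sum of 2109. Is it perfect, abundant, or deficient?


Proper divisors: 1, 3, 19, 37, 57, 111, 703
Sum = 1 + 3 + 19 + 37 + 57 + 111 + 703 = 931
931 < 2109 → deficient

s(2109) = 931 (deficient)


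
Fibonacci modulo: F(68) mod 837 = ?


F(k) mod 837 for k=1..68:
1, 1, 2, 3, 5, 8, 13, 21, 34, 55, 89, 144, 233, 377, 610, 150, 760, 73, 833, 69, 65, 134, 199, 333, 532, 28, 560, 588, 311, 62, 373, 435, 808, 406, 377, 783, 323, 269, 592, 24, 616, 640, 419, 222, 641, 26, 667, 693, 523, 379, 65, 444, 509, 116, 625, 741, 529, 433, 125, 558, 683, 404, 250, 654, 67, 721, 788, 672
F(68) mod 837 = 672


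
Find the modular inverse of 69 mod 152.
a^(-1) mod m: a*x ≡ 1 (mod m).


Use the extended Euclidean algorithm on (152, 69); each row r = 152*s + 69*t:
r=152, s=1, t=0
r=69, s=0, t=1
q=2: r=14, s=1, t=-2   [152*(1) + 69*(-2) = 14]
q=4: r=13, s=-4, t=9   [152*(-4) + 69*(9) = 13]
q=1: r=1, s=5, t=-11   [152*(5) + 69*(-11) = 1]
q=13: r=0, s=-69, t=152   [152*(-69) + 69*(152) = 0]
GCD = 1 with t = -11, so 69*(-11) ≡ 1 (mod 152)
Inverse = -11 mod 152 = 141
Check: 69 * 141 = 9729 ≡ 1 (mod 152)

69^(-1) ≡ 141 (mod 152)


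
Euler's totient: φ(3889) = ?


3889 = 3889
Prime factors: 3889
φ(3889) = 3889 × (1-1/3889)
= 3889 × 3888/3889 = 3888

φ(3889) = 3888


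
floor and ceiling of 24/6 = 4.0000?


24/6 = 4.0000
floor = 4
ceil = 4

floor = 4, ceil = 4


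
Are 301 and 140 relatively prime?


Euclidean algorithm:
301 = 2 * 140 + 21
140 = 6 * 21 + 14
21 = 1 * 14 + 7
14 = 2 * 7 + 0
GCD(301, 140) = 7

No, not coprime (GCD = 7)


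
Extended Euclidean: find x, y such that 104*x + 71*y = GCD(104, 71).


Tabular extended Euclidean (each row: r = 104*s + 71*t):
r=104, s=1, t=0
r=71, s=0, t=1
q=1: r=33, s=1, t=-1   [104*(1) + 71*(-1) = 33]
q=2: r=5, s=-2, t=3   [104*(-2) + 71*(3) = 5]
q=6: r=3, s=13, t=-19   [104*(13) + 71*(-19) = 3]
q=1: r=2, s=-15, t=22   [104*(-15) + 71*(22) = 2]
q=1: r=1, s=28, t=-41   [104*(28) + 71*(-41) = 1]
q=2: r=0, s=-71, t=104   [104*(-71) + 71*(104) = 0]
GCD = 1; from the row with r=1: x=28, y=-41
Check: 104*(28) + 71*(-41) = 2912 - 2911 = 1

GCD = 1, x = 28, y = -41


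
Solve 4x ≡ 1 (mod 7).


GCD(4, 7) = 1, unique solution
a^(-1) mod 7 = 2
x = 2 * 1 mod 7 = 2

x ≡ 2 (mod 7)


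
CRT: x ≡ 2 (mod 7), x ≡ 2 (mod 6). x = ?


M = 7*6 = 42
M1 = M/7 = 6, M2 = M/6 = 7
M1^(-1) mod 7 = 6, M2^(-1) mod 6 = 1
x = 2*6*6 + 2*7*1 = 86
86 mod 42 = 2
Check: 2 mod 7 = 2 ✓, 2 mod 6 = 2 ✓

x ≡ 2 (mod 42)


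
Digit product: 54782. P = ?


5 × 4 × 7 × 8 × 2 = 2240


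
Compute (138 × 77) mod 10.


138 × 77 = 10626
10626 mod 10 = 6


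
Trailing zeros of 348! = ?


floor(348/5) = 69
floor(348/25) = 13
floor(348/125) = 2
Total = 84

84 trailing zeros


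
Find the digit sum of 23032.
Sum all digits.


2 + 3 + 0 + 3 + 2 = 10


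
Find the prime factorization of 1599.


1599 / 3 = 533
533 / 13 = 41
41 / 41 = 1
1599 = 3 × 13 × 41


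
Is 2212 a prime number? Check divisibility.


2212 / 2 = 1106 (exact division)
2212 is NOT prime.

No, 2212 is not prime


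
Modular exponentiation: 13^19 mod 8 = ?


13^1 mod 8 = 5
13^2 mod 8 = 1
13^3 mod 8 = 5
13^4 mod 8 = 1
13^5 mod 8 = 5
13^6 mod 8 = 1
13^7 mod 8 = 5
13^8 mod 8 = 1
13^9 mod 8 = 5
13^10 mod 8 = 1
13^11 mod 8 = 5
13^12 mod 8 = 1
13^13 mod 8 = 5
13^14 mod 8 = 1
13^15 mod 8 = 5
13^16 mod 8 = 1
13^17 mod 8 = 5
13^18 mod 8 = 1
13^19 mod 8 = 5


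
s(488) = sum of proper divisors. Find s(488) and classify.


Proper divisors: 1, 2, 4, 8, 61, 122, 244
Sum = 1 + 2 + 4 + 8 + 61 + 122 + 244 = 442
442 < 488 → deficient

s(488) = 442 (deficient)


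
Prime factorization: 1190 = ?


1190 / 2 = 595
595 / 5 = 119
119 / 7 = 17
17 / 17 = 1
1190 = 2 × 5 × 7 × 17


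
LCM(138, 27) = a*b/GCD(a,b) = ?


GCD(138, 27) = 3
LCM = 138*27/3 = 3726/3 = 1242

LCM = 1242


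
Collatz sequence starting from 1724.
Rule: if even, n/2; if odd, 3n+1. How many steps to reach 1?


1724 → 862 → 431 → 1294 → 647 → 1942 → 971 → 2914 → 1457 → 4372 → 2186 → 1093 → 3280 → 1640 → 820 → 410 → 205 → 616 → 308 → 154 → 77 → 232 → 116 → 58 → 29 → 88 → 44 → 22 → 11 → 34 → 17 → 52 → 26 → 13 → 40 → 20 → 10 → 5 → 16 → 8 → 4 → 2 → 1
Total steps = 42

42 steps


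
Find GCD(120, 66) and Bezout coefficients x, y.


Tabular extended Euclidean (each row: r = 120*s + 66*t):
r=120, s=1, t=0
r=66, s=0, t=1
q=1: r=54, s=1, t=-1   [120*(1) + 66*(-1) = 54]
q=1: r=12, s=-1, t=2   [120*(-1) + 66*(2) = 12]
q=4: r=6, s=5, t=-9   [120*(5) + 66*(-9) = 6]
q=2: r=0, s=-11, t=20   [120*(-11) + 66*(20) = 0]
GCD = 6; from the row with r=6: x=5, y=-9
Check: 120*(5) + 66*(-9) = 600 - 594 = 6

GCD = 6, x = 5, y = -9


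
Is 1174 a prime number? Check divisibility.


1174 / 2 = 587 (exact division)
1174 is NOT prime.

No, 1174 is not prime


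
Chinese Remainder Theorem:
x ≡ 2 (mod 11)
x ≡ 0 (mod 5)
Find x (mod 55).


M = 11*5 = 55
M1 = M/11 = 5, M2 = M/5 = 11
M1^(-1) mod 11 = 9, M2^(-1) mod 5 = 1
x = 2*5*9 + 0*11*1 = 90
90 mod 55 = 35
Check: 35 mod 11 = 2 ✓, 35 mod 5 = 0 ✓

x ≡ 35 (mod 55)


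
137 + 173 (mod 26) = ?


137 + 173 = 310
310 mod 26 = 24


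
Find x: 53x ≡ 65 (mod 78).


GCD(53, 78) = 1, unique solution
a^(-1) mod 78 = 53
x = 53 * 65 mod 78 = 13

x ≡ 13 (mod 78)


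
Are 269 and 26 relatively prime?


Euclidean algorithm:
269 = 10 * 26 + 9
26 = 2 * 9 + 8
9 = 1 * 8 + 1
8 = 8 * 1 + 0
GCD(269, 26) = 1

Yes, coprime (GCD = 1)


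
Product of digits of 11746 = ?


1 × 1 × 7 × 4 × 6 = 168


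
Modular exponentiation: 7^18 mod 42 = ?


7^1 mod 42 = 7
7^2 mod 42 = 7
7^3 mod 42 = 7
7^4 mod 42 = 7
7^5 mod 42 = 7
7^6 mod 42 = 7
7^7 mod 42 = 7
7^8 mod 42 = 7
7^9 mod 42 = 7
7^10 mod 42 = 7
7^11 mod 42 = 7
7^12 mod 42 = 7
7^13 mod 42 = 7
7^14 mod 42 = 7
7^15 mod 42 = 7
7^16 mod 42 = 7
7^17 mod 42 = 7
7^18 mod 42 = 7


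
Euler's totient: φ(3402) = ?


3402 = 2 × 3^5 × 7
Prime factors: 2, 3, 7
φ(3402) = 3402 × (1-1/2) × (1-1/3) × (1-1/7)
= 3402 × 1/2 × 2/3 × 6/7 = 972

φ(3402) = 972


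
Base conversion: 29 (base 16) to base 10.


29 (base 16) = 41 (decimal)
41 (decimal) = 41 (base 10)


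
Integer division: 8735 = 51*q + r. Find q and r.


8735 = 51 * 171 + 14
Check: 8721 + 14 = 8735

q = 171, r = 14


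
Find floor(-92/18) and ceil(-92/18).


-92/18 = -5.1111
floor = -6
ceil = -5

floor = -6, ceil = -5


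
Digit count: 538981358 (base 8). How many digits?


538981358 in base 8 = 4010031756
Number of digits = 10

10 digits (base 8)


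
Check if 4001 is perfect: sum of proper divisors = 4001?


Proper divisors of 4001: 1
Sum = 1 = 1

No, 4001 is not perfect (1 ≠ 4001)


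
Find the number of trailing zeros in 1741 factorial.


floor(1741/5) = 348
floor(1741/25) = 69
floor(1741/125) = 13
floor(1741/625) = 2
Total = 432

432 trailing zeros


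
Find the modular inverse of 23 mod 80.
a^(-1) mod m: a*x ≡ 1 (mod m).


Use the extended Euclidean algorithm on (80, 23); each row r = 80*s + 23*t:
r=80, s=1, t=0
r=23, s=0, t=1
q=3: r=11, s=1, t=-3   [80*(1) + 23*(-3) = 11]
q=2: r=1, s=-2, t=7   [80*(-2) + 23*(7) = 1]
q=11: r=0, s=23, t=-80   [80*(23) + 23*(-80) = 0]
GCD = 1 with t = 7, so 23*(7) ≡ 1 (mod 80)
Inverse = 7 mod 80 = 7
Check: 23 * 7 = 161 ≡ 1 (mod 80)

23^(-1) ≡ 7 (mod 80)


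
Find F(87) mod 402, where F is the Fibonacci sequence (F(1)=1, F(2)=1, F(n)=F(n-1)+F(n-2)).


F(k) mod 402 for k=1..87:
1, 1, 2, 3, 5, 8, 13, 21, 34, 55, 89, 144, 233, 377, 208, 183, 391, 172, 161, 333, 92, 23, 115, 138, 253, 391, 242, 231, 71, 302, 373, 273, 244, 115, 359, 72, 29, 101, 130, 231, 361, 190, 149, 339, 86, 23, 109, 132, 241, 373, 212, 183, 395, 176, 169, 345, 112, 55, 167, 222, 389, 209, 196, 3, 199, 202, 401, 201, 200, 401, 199, 198, 397, 193, 188, 381, 167, 146, 313, 57, 370, 25, 395, 18, 11, 29, 40
F(87) mod 402 = 40


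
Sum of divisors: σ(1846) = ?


Divisors of 1846: 1, 2, 13, 26, 71, 142, 923, 1846
Sum = 1 + 2 + 13 + 26 + 71 + 142 + 923 + 1846 = 3024

σ(1846) = 3024


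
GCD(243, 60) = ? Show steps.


243 = 4 * 60 + 3
60 = 20 * 3 + 0
GCD = 3


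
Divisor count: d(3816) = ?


3816 = 2^3 × 3^2 × 53^1
d(3816) = (3+1) × (2+1) × (1+1) = 24

24 divisors


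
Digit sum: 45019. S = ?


4 + 5 + 0 + 1 + 9 = 19


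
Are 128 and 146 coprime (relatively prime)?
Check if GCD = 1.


Euclidean algorithm:
146 = 1 * 128 + 18
128 = 7 * 18 + 2
18 = 9 * 2 + 0
GCD(128, 146) = 2

No, not coprime (GCD = 2)


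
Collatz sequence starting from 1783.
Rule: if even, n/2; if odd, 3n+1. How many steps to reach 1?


1783 → 5350 → 2675 → 8026 → 4013 → 12040 → 6020 → 3010 → 1505 → 4516 → 2258 → 1129 → 3388 → 1694 → 847 → 2542 → 1271 → 3814 → 1907 → 5722 → 2861 → 8584 → 4292 → 2146 → 1073 → 3220 → 1610 → 805 → 2416 → 1208 → 604 → 302 → 151 → 454 → 227 → 682 → 341 → 1024 → 512 → 256 → 128 → 64 → 32 → 16 → 8 → 4 → 2 → 1
Total steps = 47

47 steps


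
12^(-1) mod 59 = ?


Use the extended Euclidean algorithm on (59, 12); each row r = 59*s + 12*t:
r=59, s=1, t=0
r=12, s=0, t=1
q=4: r=11, s=1, t=-4   [59*(1) + 12*(-4) = 11]
q=1: r=1, s=-1, t=5   [59*(-1) + 12*(5) = 1]
q=11: r=0, s=12, t=-59   [59*(12) + 12*(-59) = 0]
GCD = 1 with t = 5, so 12*(5) ≡ 1 (mod 59)
Inverse = 5 mod 59 = 5
Check: 12 * 5 = 60 ≡ 1 (mod 59)

12^(-1) ≡ 5 (mod 59)


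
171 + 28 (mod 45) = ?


171 + 28 = 199
199 mod 45 = 19


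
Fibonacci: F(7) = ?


Sequence: 1, 1, 2, 3, 5, 8, 13
F(7) = 13


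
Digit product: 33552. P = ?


3 × 3 × 5 × 5 × 2 = 450


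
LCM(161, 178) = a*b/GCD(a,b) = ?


GCD(161, 178) = 1
LCM = 161*178/1 = 28658/1 = 28658

LCM = 28658


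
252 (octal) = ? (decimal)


252 (base 8) = 170 (decimal)
170 (decimal) = 170 (base 10)


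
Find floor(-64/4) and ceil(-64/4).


-64/4 = -16.0000
floor = -16
ceil = -16

floor = -16, ceil = -16


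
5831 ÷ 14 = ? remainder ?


5831 = 14 * 416 + 7
Check: 5824 + 7 = 5831

q = 416, r = 7


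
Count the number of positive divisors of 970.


970 = 2^1 × 5^1 × 97^1
d(970) = (1+1) × (1+1) × (1+1) = 8

8 divisors


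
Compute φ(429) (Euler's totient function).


429 = 3 × 11 × 13
Prime factors: 3, 11, 13
φ(429) = 429 × (1-1/3) × (1-1/11) × (1-1/13)
= 429 × 2/3 × 10/11 × 12/13 = 240

φ(429) = 240


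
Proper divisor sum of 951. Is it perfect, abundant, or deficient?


Proper divisors: 1, 3, 317
Sum = 1 + 3 + 317 = 321
321 < 951 → deficient

s(951) = 321 (deficient)


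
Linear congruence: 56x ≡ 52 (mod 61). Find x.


GCD(56, 61) = 1, unique solution
a^(-1) mod 61 = 12
x = 12 * 52 mod 61 = 14

x ≡ 14 (mod 61)


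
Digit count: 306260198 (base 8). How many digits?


306260198 in base 8 = 2220224346
Number of digits = 10

10 digits (base 8)


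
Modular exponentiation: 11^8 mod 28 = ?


11^1 mod 28 = 11
11^2 mod 28 = 9
11^3 mod 28 = 15
11^4 mod 28 = 25
11^5 mod 28 = 23
11^6 mod 28 = 1
11^7 mod 28 = 11
11^8 mod 28 = 9


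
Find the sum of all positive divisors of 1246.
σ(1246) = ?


Divisors of 1246: 1, 2, 7, 14, 89, 178, 623, 1246
Sum = 1 + 2 + 7 + 14 + 89 + 178 + 623 + 1246 = 2160

σ(1246) = 2160


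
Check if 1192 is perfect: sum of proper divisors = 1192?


Proper divisors of 1192: 1, 2, 4, 8, 149, 298, 596
Sum = 1 + 2 + 4 + 8 + 149 + 298 + 596 = 1058

No, 1192 is not perfect (1058 ≠ 1192)


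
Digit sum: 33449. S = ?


3 + 3 + 4 + 4 + 9 = 23


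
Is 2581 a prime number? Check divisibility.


2581 / 29 = 89 (exact division)
2581 is NOT prime.

No, 2581 is not prime


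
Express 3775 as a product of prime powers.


3775 / 5 = 755
755 / 5 = 151
151 / 151 = 1
3775 = 5^2 × 151


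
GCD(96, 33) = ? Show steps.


96 = 2 * 33 + 30
33 = 1 * 30 + 3
30 = 10 * 3 + 0
GCD = 3


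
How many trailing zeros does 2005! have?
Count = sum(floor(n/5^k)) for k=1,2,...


floor(2005/5) = 401
floor(2005/25) = 80
floor(2005/125) = 16
floor(2005/625) = 3
Total = 500

500 trailing zeros


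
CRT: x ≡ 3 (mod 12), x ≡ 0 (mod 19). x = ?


M = 12*19 = 228
M1 = M/12 = 19, M2 = M/19 = 12
M1^(-1) mod 12 = 7, M2^(-1) mod 19 = 8
x = 3*19*7 + 0*12*8 = 399
399 mod 228 = 171
Check: 171 mod 12 = 3 ✓, 171 mod 19 = 0 ✓

x ≡ 171 (mod 228)


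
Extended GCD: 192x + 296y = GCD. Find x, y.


Tabular extended Euclidean (each row: r = 192*s + 296*t):
r=192, s=1, t=0
r=296, s=0, t=1
q=0: r=192, s=1, t=0   [192*(1) + 296*(0) = 192]
q=1: r=104, s=-1, t=1   [192*(-1) + 296*(1) = 104]
q=1: r=88, s=2, t=-1   [192*(2) + 296*(-1) = 88]
q=1: r=16, s=-3, t=2   [192*(-3) + 296*(2) = 16]
q=5: r=8, s=17, t=-11   [192*(17) + 296*(-11) = 8]
q=2: r=0, s=-37, t=24   [192*(-37) + 296*(24) = 0]
GCD = 8; from the row with r=8: x=17, y=-11
Check: 192*(17) + 296*(-11) = 3264 - 3256 = 8

GCD = 8, x = 17, y = -11


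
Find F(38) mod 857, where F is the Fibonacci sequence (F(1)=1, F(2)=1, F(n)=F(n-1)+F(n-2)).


F(k) mod 857 for k=1..38:
1, 1, 2, 3, 5, 8, 13, 21, 34, 55, 89, 144, 233, 377, 610, 130, 740, 13, 753, 766, 662, 571, 376, 90, 466, 556, 165, 721, 29, 750, 779, 672, 594, 409, 146, 555, 701, 399
F(38) mod 857 = 399


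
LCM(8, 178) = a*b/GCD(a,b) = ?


GCD(8, 178) = 2
LCM = 8*178/2 = 1424/2 = 712

LCM = 712


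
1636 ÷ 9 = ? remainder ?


1636 = 9 * 181 + 7
Check: 1629 + 7 = 1636

q = 181, r = 7


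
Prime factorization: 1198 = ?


1198 / 2 = 599
599 / 599 = 1
1198 = 2 × 599


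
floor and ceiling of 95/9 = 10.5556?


95/9 = 10.5556
floor = 10
ceil = 11

floor = 10, ceil = 11


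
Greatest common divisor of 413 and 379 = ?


413 = 1 * 379 + 34
379 = 11 * 34 + 5
34 = 6 * 5 + 4
5 = 1 * 4 + 1
4 = 4 * 1 + 0
GCD = 1


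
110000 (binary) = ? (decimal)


110000 (base 2) = 48 (decimal)
48 (decimal) = 48 (base 10)


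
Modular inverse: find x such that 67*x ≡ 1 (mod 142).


Use the extended Euclidean algorithm on (142, 67); each row r = 142*s + 67*t:
r=142, s=1, t=0
r=67, s=0, t=1
q=2: r=8, s=1, t=-2   [142*(1) + 67*(-2) = 8]
q=8: r=3, s=-8, t=17   [142*(-8) + 67*(17) = 3]
q=2: r=2, s=17, t=-36   [142*(17) + 67*(-36) = 2]
q=1: r=1, s=-25, t=53   [142*(-25) + 67*(53) = 1]
q=2: r=0, s=67, t=-142   [142*(67) + 67*(-142) = 0]
GCD = 1 with t = 53, so 67*(53) ≡ 1 (mod 142)
Inverse = 53 mod 142 = 53
Check: 67 * 53 = 3551 ≡ 1 (mod 142)

67^(-1) ≡ 53 (mod 142)


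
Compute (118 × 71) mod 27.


118 × 71 = 8378
8378 mod 27 = 8


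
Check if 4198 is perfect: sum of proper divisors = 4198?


Proper divisors of 4198: 1, 2, 2099
Sum = 1 + 2 + 2099 = 2102

No, 4198 is not perfect (2102 ≠ 4198)


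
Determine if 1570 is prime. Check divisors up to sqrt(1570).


1570 / 2 = 785 (exact division)
1570 is NOT prime.

No, 1570 is not prime


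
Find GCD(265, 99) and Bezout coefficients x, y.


Tabular extended Euclidean (each row: r = 265*s + 99*t):
r=265, s=1, t=0
r=99, s=0, t=1
q=2: r=67, s=1, t=-2   [265*(1) + 99*(-2) = 67]
q=1: r=32, s=-1, t=3   [265*(-1) + 99*(3) = 32]
q=2: r=3, s=3, t=-8   [265*(3) + 99*(-8) = 3]
q=10: r=2, s=-31, t=83   [265*(-31) + 99*(83) = 2]
q=1: r=1, s=34, t=-91   [265*(34) + 99*(-91) = 1]
q=2: r=0, s=-99, t=265   [265*(-99) + 99*(265) = 0]
GCD = 1; from the row with r=1: x=34, y=-91
Check: 265*(34) + 99*(-91) = 9010 - 9009 = 1

GCD = 1, x = 34, y = -91


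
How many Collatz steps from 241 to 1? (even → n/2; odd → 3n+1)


241 → 724 → 362 → 181 → 544 → 272 → 136 → 68 → 34 → 17 → 52 → 26 → 13 → 40 → 20 → 10 → 5 → 16 → 8 → 4 → 2 → 1
Total steps = 21

21 steps


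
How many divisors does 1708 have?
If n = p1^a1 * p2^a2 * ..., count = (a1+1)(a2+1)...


1708 = 2^2 × 7^1 × 61^1
d(1708) = (2+1) × (1+1) × (1+1) = 12

12 divisors


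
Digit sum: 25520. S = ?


2 + 5 + 5 + 2 + 0 = 14


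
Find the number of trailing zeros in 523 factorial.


floor(523/5) = 104
floor(523/25) = 20
floor(523/125) = 4
Total = 128

128 trailing zeros


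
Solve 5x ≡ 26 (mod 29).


GCD(5, 29) = 1, unique solution
a^(-1) mod 29 = 6
x = 6 * 26 mod 29 = 11

x ≡ 11 (mod 29)


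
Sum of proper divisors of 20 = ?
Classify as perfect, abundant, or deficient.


Proper divisors: 1, 2, 4, 5, 10
Sum = 1 + 2 + 4 + 5 + 10 = 22
22 > 20 → abundant

s(20) = 22 (abundant)


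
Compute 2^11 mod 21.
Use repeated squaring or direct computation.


2^1 mod 21 = 2
2^2 mod 21 = 4
2^3 mod 21 = 8
2^4 mod 21 = 16
2^5 mod 21 = 11
2^6 mod 21 = 1
2^7 mod 21 = 2
2^8 mod 21 = 4
2^9 mod 21 = 8
2^10 mod 21 = 16
2^11 mod 21 = 11


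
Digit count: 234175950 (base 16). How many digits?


234175950 in base 16 = DF53DCE
Number of digits = 7

7 digits (base 16)


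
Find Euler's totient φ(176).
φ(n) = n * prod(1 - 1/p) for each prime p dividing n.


176 = 2^4 × 11
Prime factors: 2, 11
φ(176) = 176 × (1-1/2) × (1-1/11)
= 176 × 1/2 × 10/11 = 80

φ(176) = 80


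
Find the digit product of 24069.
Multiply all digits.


2 × 4 × 0 × 6 × 9 = 0


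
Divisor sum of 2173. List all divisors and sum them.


Divisors of 2173: 1, 41, 53, 2173
Sum = 1 + 41 + 53 + 2173 = 2268

σ(2173) = 2268


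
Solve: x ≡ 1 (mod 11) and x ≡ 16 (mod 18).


M = 11*18 = 198
M1 = M/11 = 18, M2 = M/18 = 11
M1^(-1) mod 11 = 8, M2^(-1) mod 18 = 5
x = 1*18*8 + 16*11*5 = 1024
1024 mod 198 = 34
Check: 34 mod 11 = 1 ✓, 34 mod 18 = 16 ✓

x ≡ 34 (mod 198)


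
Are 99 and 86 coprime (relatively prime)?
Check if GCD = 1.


Euclidean algorithm:
99 = 1 * 86 + 13
86 = 6 * 13 + 8
13 = 1 * 8 + 5
8 = 1 * 5 + 3
5 = 1 * 3 + 2
3 = 1 * 2 + 1
2 = 2 * 1 + 0
GCD(99, 86) = 1

Yes, coprime (GCD = 1)


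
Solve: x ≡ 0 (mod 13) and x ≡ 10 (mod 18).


M = 13*18 = 234
M1 = M/13 = 18, M2 = M/18 = 13
M1^(-1) mod 13 = 8, M2^(-1) mod 18 = 7
x = 0*18*8 + 10*13*7 = 910
910 mod 234 = 208
Check: 208 mod 13 = 0 ✓, 208 mod 18 = 10 ✓

x ≡ 208 (mod 234)


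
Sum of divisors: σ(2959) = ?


Divisors of 2959: 1, 11, 269, 2959
Sum = 1 + 11 + 269 + 2959 = 3240

σ(2959) = 3240


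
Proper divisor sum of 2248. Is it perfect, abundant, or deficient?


Proper divisors: 1, 2, 4, 8, 281, 562, 1124
Sum = 1 + 2 + 4 + 8 + 281 + 562 + 1124 = 1982
1982 < 2248 → deficient

s(2248) = 1982 (deficient)


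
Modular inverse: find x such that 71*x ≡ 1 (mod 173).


Use the extended Euclidean algorithm on (173, 71); each row r = 173*s + 71*t:
r=173, s=1, t=0
r=71, s=0, t=1
q=2: r=31, s=1, t=-2   [173*(1) + 71*(-2) = 31]
q=2: r=9, s=-2, t=5   [173*(-2) + 71*(5) = 9]
q=3: r=4, s=7, t=-17   [173*(7) + 71*(-17) = 4]
q=2: r=1, s=-16, t=39   [173*(-16) + 71*(39) = 1]
q=4: r=0, s=71, t=-173   [173*(71) + 71*(-173) = 0]
GCD = 1 with t = 39, so 71*(39) ≡ 1 (mod 173)
Inverse = 39 mod 173 = 39
Check: 71 * 39 = 2769 ≡ 1 (mod 173)

71^(-1) ≡ 39 (mod 173)


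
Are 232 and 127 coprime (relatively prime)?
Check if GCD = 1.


Euclidean algorithm:
232 = 1 * 127 + 105
127 = 1 * 105 + 22
105 = 4 * 22 + 17
22 = 1 * 17 + 5
17 = 3 * 5 + 2
5 = 2 * 2 + 1
2 = 2 * 1 + 0
GCD(232, 127) = 1

Yes, coprime (GCD = 1)


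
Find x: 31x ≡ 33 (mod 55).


GCD(31, 55) = 1, unique solution
a^(-1) mod 55 = 16
x = 16 * 33 mod 55 = 33

x ≡ 33 (mod 55)


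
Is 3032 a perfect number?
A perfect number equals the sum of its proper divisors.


Proper divisors of 3032: 1, 2, 4, 8, 379, 758, 1516
Sum = 1 + 2 + 4 + 8 + 379 + 758 + 1516 = 2668

No, 3032 is not perfect (2668 ≠ 3032)


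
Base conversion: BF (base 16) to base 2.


BF (base 16) = 191 (decimal)
191 (decimal) = 10111111 (base 2)


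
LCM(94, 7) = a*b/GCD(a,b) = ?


GCD(94, 7) = 1
LCM = 94*7/1 = 658/1 = 658

LCM = 658


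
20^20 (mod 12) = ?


20^1 mod 12 = 8
20^2 mod 12 = 4
20^3 mod 12 = 8
20^4 mod 12 = 4
20^5 mod 12 = 8
20^6 mod 12 = 4
20^7 mod 12 = 8
20^8 mod 12 = 4
20^9 mod 12 = 8
20^10 mod 12 = 4
20^11 mod 12 = 8
20^12 mod 12 = 4
20^13 mod 12 = 8
20^14 mod 12 = 4
20^15 mod 12 = 8
20^16 mod 12 = 4
20^17 mod 12 = 8
20^18 mod 12 = 4
20^19 mod 12 = 8
20^20 mod 12 = 4


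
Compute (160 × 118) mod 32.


160 × 118 = 18880
18880 mod 32 = 0


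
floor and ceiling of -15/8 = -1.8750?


-15/8 = -1.8750
floor = -2
ceil = -1

floor = -2, ceil = -1


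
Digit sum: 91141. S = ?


9 + 1 + 1 + 4 + 1 = 16


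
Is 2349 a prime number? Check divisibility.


2349 / 3 = 783 (exact division)
2349 is NOT prime.

No, 2349 is not prime


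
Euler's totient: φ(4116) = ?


4116 = 2^2 × 3 × 7^3
Prime factors: 2, 3, 7
φ(4116) = 4116 × (1-1/2) × (1-1/3) × (1-1/7)
= 4116 × 1/2 × 2/3 × 6/7 = 1176

φ(4116) = 1176


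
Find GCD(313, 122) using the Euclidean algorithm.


313 = 2 * 122 + 69
122 = 1 * 69 + 53
69 = 1 * 53 + 16
53 = 3 * 16 + 5
16 = 3 * 5 + 1
5 = 5 * 1 + 0
GCD = 1


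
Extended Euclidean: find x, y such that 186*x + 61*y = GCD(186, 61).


Tabular extended Euclidean (each row: r = 186*s + 61*t):
r=186, s=1, t=0
r=61, s=0, t=1
q=3: r=3, s=1, t=-3   [186*(1) + 61*(-3) = 3]
q=20: r=1, s=-20, t=61   [186*(-20) + 61*(61) = 1]
q=3: r=0, s=61, t=-186   [186*(61) + 61*(-186) = 0]
GCD = 1; from the row with r=1: x=-20, y=61
Check: 186*(-20) + 61*(61) = -3720 + 3721 = 1

GCD = 1, x = -20, y = 61


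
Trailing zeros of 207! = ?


floor(207/5) = 41
floor(207/25) = 8
floor(207/125) = 1
Total = 50

50 trailing zeros


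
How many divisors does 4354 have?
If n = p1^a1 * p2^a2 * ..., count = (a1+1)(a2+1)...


4354 = 2^1 × 7^1 × 311^1
d(4354) = (1+1) × (1+1) × (1+1) = 8

8 divisors


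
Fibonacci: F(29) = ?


Sequence: 1, 1, 2, 3, 5, 8, 13, 21, 34, 55, 89, 144, 233, 377, 610, 987, 1597, 2584, 4181, 6765, 10946, 17711, 28657, 46368, 75025, 121393, 196418, 317811, 514229
F(29) = 514229


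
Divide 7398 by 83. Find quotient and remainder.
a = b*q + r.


7398 = 83 * 89 + 11
Check: 7387 + 11 = 7398

q = 89, r = 11


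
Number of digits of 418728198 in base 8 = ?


418728198 in base 8 = 3075244406
Number of digits = 10

10 digits (base 8)


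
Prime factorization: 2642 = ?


2642 / 2 = 1321
1321 / 1321 = 1
2642 = 2 × 1321


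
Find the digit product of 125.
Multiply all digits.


1 × 2 × 5 = 10


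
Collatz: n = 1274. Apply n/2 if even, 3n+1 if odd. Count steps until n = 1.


1274 → 637 → 1912 → 956 → 478 → 239 → 718 → 359 → 1078 → 539 → 1618 → 809 → 2428 → 1214 → 607 → 1822 → 911 → 2734 → 1367 → 4102 → 2051 → 6154 → 3077 → 9232 → 4616 → 2308 → 1154 → 577 → 1732 → 866 → 433 → 1300 → 650 → 325 → 976 → 488 → 244 → 122 → 61 → 184 → 92 → 46 → 23 → 70 → 35 → 106 → 53 → 160 → 80 → 40 → 20 → 10 → 5 → 16 → 8 → 4 → 2 → 1
Total steps = 57

57 steps


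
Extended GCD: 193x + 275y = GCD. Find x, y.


Tabular extended Euclidean (each row: r = 193*s + 275*t):
r=193, s=1, t=0
r=275, s=0, t=1
q=0: r=193, s=1, t=0   [193*(1) + 275*(0) = 193]
q=1: r=82, s=-1, t=1   [193*(-1) + 275*(1) = 82]
q=2: r=29, s=3, t=-2   [193*(3) + 275*(-2) = 29]
q=2: r=24, s=-7, t=5   [193*(-7) + 275*(5) = 24]
q=1: r=5, s=10, t=-7   [193*(10) + 275*(-7) = 5]
q=4: r=4, s=-47, t=33   [193*(-47) + 275*(33) = 4]
q=1: r=1, s=57, t=-40   [193*(57) + 275*(-40) = 1]
q=4: r=0, s=-275, t=193   [193*(-275) + 275*(193) = 0]
GCD = 1; from the row with r=1: x=57, y=-40
Check: 193*(57) + 275*(-40) = 11001 - 11000 = 1

GCD = 1, x = 57, y = -40
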